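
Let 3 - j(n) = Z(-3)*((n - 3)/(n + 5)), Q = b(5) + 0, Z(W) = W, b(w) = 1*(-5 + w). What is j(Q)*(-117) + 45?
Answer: -477/5 ≈ -95.400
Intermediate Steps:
b(w) = -5 + w
Q = 0 (Q = (-5 + 5) + 0 = 0 + 0 = 0)
j(n) = 3 + 3*(-3 + n)/(5 + n) (j(n) = 3 - (-3)*(n - 3)/(n + 5) = 3 - (-3)*(-3 + n)/(5 + n) = 3 + 3*(-3 + n)/(5 + n))
j(Q)*(-117) + 45 = (6*(1 + 0)/(5 + 0))*(-117) + 45 = (6*1/5)*(-117) + 45 = (6*(⅕)*1)*(-117) + 45 = (6/5)*(-117) + 45 = -702/5 + 45 = -477/5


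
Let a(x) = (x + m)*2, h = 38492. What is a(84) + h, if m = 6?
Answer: 38672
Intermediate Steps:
a(x) = 12 + 2*x (a(x) = (x + 6)*2 = (6 + x)*2 = 12 + 2*x)
a(84) + h = (12 + 2*84) + 38492 = (12 + 168) + 38492 = 180 + 38492 = 38672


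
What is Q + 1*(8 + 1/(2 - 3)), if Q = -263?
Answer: -256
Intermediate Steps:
Q + 1*(8 + 1/(2 - 3)) = -263 + 1*(8 + 1/(2 - 3)) = -263 + 1*(8 + 1/(-1)) = -263 + 1*(8 - 1) = -263 + 1*7 = -263 + 7 = -256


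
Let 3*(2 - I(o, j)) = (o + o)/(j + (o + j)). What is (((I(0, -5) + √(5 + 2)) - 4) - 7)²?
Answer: (9 - √7)² ≈ 40.376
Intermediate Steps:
I(o, j) = 2 - 2*o/(3*(o + 2*j)) (I(o, j) = 2 - (o + o)/(3*(j + (o + j))) = 2 - 2*o/(3*(j + (j + o))) = 2 - 2*o/(3*(o + 2*j)))
(((I(0, -5) + √(5 + 2)) - 4) - 7)² = (((4*(0 + 3*(-5))/(3*(0 + 2*(-5))) + √(5 + 2)) - 4) - 7)² = (((4*(0 - 15)/(3*(0 - 10)) + √7) - 4) - 7)² = ((((4/3)*(-15)/(-10) + √7) - 4) - 7)² = ((((4/3)*(-⅒)*(-15) + √7) - 4) - 7)² = (((2 + √7) - 4) - 7)² = ((-2 + √7) - 7)² = (-9 + √7)²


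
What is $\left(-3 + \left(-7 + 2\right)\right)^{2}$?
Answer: $64$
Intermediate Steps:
$\left(-3 + \left(-7 + 2\right)\right)^{2} = \left(-3 - 5\right)^{2} = \left(-8\right)^{2} = 64$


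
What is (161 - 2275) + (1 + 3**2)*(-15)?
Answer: -2264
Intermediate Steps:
(161 - 2275) + (1 + 3**2)*(-15) = -2114 + (1 + 9)*(-15) = -2114 + 10*(-15) = -2114 - 150 = -2264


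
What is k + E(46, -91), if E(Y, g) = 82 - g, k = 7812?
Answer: 7985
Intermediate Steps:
k + E(46, -91) = 7812 + (82 - 1*(-91)) = 7812 + (82 + 91) = 7812 + 173 = 7985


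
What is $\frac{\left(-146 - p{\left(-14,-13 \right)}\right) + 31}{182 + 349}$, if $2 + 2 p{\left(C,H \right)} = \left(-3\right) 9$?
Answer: $- \frac{67}{354} \approx -0.18927$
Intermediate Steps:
$p{\left(C,H \right)} = - \frac{29}{2}$ ($p{\left(C,H \right)} = -1 + \frac{\left(-3\right) 9}{2} = -1 + \frac{1}{2} \left(-27\right) = -1 - \frac{27}{2} = - \frac{29}{2}$)
$\frac{\left(-146 - p{\left(-14,-13 \right)}\right) + 31}{182 + 349} = \frac{\left(-146 - - \frac{29}{2}\right) + 31}{182 + 349} = \frac{\left(-146 + \frac{29}{2}\right) + 31}{531} = \left(- \frac{263}{2} + 31\right) \frac{1}{531} = \left(- \frac{201}{2}\right) \frac{1}{531} = - \frac{67}{354}$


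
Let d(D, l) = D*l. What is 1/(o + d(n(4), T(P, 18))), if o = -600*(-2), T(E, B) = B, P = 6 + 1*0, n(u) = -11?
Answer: 1/1002 ≈ 0.00099800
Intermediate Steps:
P = 6 (P = 6 + 0 = 6)
o = 1200
1/(o + d(n(4), T(P, 18))) = 1/(1200 - 11*18) = 1/(1200 - 198) = 1/1002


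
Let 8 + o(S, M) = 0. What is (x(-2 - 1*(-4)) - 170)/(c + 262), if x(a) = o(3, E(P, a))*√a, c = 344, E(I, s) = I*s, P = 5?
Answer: -85/303 - 4*√2/303 ≈ -0.29920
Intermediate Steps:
o(S, M) = -8 (o(S, M) = -8 + 0 = -8)
x(a) = -8*√a
(x(-2 - 1*(-4)) - 170)/(c + 262) = (-8*√(-2 - 1*(-4)) - 170)/(344 + 262) = (-8*√(-2 + 4) - 170)/606 = (-8*√2 - 170)*(1/606) = (-170 - 8*√2)*(1/606) = -85/303 - 4*√2/303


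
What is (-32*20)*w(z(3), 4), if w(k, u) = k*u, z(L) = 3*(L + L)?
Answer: -46080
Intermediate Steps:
z(L) = 6*L (z(L) = 3*(2*L) = 6*L)
(-32*20)*w(z(3), 4) = (-32*20)*((6*3)*4) = -11520*4 = -640*72 = -46080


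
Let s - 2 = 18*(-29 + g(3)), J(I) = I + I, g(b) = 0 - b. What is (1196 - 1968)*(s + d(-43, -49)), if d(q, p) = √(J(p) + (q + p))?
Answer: 443128 - 772*I*√190 ≈ 4.4313e+5 - 10641.0*I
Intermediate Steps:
g(b) = -b
J(I) = 2*I
d(q, p) = √(q + 3*p) (d(q, p) = √(2*p + (q + p)) = √(2*p + (p + q)) = √(q + 3*p))
s = -574 (s = 2 + 18*(-29 - 1*3) = 2 + 18*(-29 - 3) = 2 + 18*(-32) = 2 - 576 = -574)
(1196 - 1968)*(s + d(-43, -49)) = (1196 - 1968)*(-574 + √(-43 + 3*(-49))) = -772*(-574 + √(-43 - 147)) = -772*(-574 + √(-190)) = -772*(-574 + I*√190) = 443128 - 772*I*√190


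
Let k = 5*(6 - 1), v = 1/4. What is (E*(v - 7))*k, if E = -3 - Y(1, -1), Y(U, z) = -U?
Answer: 675/2 ≈ 337.50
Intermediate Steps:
E = -2 (E = -3 - (-1) = -3 - 1*(-1) = -3 + 1 = -2)
v = ¼ ≈ 0.25000
k = 25 (k = 5*5 = 25)
(E*(v - 7))*k = -2*(¼ - 7)*25 = -2*(-27/4)*25 = (27/2)*25 = 675/2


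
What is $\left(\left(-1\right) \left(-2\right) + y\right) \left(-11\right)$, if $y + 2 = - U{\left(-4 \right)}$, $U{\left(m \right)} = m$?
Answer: $-44$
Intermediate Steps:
$y = 2$ ($y = -2 - -4 = -2 + 4 = 2$)
$\left(\left(-1\right) \left(-2\right) + y\right) \left(-11\right) = \left(\left(-1\right) \left(-2\right) + 2\right) \left(-11\right) = \left(2 + 2\right) \left(-11\right) = 4 \left(-11\right) = -44$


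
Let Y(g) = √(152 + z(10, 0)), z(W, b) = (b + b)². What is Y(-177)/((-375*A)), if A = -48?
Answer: √38/9000 ≈ 0.00068493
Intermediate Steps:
z(W, b) = 4*b² (z(W, b) = (2*b)² = 4*b²)
Y(g) = 2*√38 (Y(g) = √(152 + 4*0²) = √(152 + 4*0) = √(152 + 0) = √152 = 2*√38)
Y(-177)/((-375*A)) = (2*√38)/((-375*(-48))) = (2*√38)/18000 = (2*√38)*(1/18000) = √38/9000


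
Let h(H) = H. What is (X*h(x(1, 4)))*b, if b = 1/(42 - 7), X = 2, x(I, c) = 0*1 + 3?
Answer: 6/35 ≈ 0.17143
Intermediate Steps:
x(I, c) = 3 (x(I, c) = 0 + 3 = 3)
b = 1/35 ≈ 0.028571
(X*h(x(1, 4)))*b = (2*3)*(1/35) = 6*(1/35) = 6/35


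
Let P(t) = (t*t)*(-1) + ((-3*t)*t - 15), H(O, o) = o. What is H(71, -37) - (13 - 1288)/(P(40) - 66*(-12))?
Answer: -209326/5623 ≈ -37.227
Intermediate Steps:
P(t) = -15 - 4*t**2 (P(t) = t**2*(-1) + (-3*t**2 - 15) = -t**2 + (-15 - 3*t**2) = -15 - 4*t**2)
H(71, -37) - (13 - 1288)/(P(40) - 66*(-12)) = -37 - (13 - 1288)/((-15 - 4*40**2) - 66*(-12)) = -37 - (-1275)/((-15 - 4*1600) + 792) = -37 - (-1275)/((-15 - 6400) + 792) = -37 - (-1275)/(-6415 + 792) = -37 - (-1275)/(-5623) = -37 - (-1275)*(-1)/5623 = -37 - 1*1275/5623 = -37 - 1275/5623 = -209326/5623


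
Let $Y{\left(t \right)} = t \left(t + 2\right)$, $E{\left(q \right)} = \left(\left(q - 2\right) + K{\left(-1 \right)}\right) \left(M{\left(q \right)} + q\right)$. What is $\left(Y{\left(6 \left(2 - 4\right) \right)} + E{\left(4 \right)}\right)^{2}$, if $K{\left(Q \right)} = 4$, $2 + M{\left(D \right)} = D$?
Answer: $24336$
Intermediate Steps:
$M{\left(D \right)} = -2 + D$
$E{\left(q \right)} = \left(-2 + 2 q\right) \left(2 + q\right)$ ($E{\left(q \right)} = \left(\left(q - 2\right) + 4\right) \left(\left(-2 + q\right) + q\right) = \left(\left(-2 + q\right) + 4\right) \left(-2 + 2 q\right) = \left(2 + q\right) \left(-2 + 2 q\right) = \left(-2 + 2 q\right) \left(2 + q\right)$)
$Y{\left(t \right)} = t \left(2 + t\right)$
$\left(Y{\left(6 \left(2 - 4\right) \right)} + E{\left(4 \right)}\right)^{2} = \left(6 \left(2 - 4\right) \left(2 + 6 \left(2 - 4\right)\right) + \left(-4 + 2 \cdot 4 + 2 \cdot 4^{2}\right)\right)^{2} = \left(6 \left(-2\right) \left(2 + 6 \left(-2\right)\right) + \left(-4 + 8 + 2 \cdot 16\right)\right)^{2} = \left(- 12 \left(2 - 12\right) + \left(-4 + 8 + 32\right)\right)^{2} = \left(\left(-12\right) \left(-10\right) + 36\right)^{2} = \left(120 + 36\right)^{2} = 156^{2} = 24336$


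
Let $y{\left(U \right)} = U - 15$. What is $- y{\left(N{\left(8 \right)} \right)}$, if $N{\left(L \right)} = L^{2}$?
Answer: $-49$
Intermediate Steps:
$y{\left(U \right)} = -15 + U$ ($y{\left(U \right)} = U - 15 = -15 + U$)
$- y{\left(N{\left(8 \right)} \right)} = - (-15 + 8^{2}) = - (-15 + 64) = \left(-1\right) 49 = -49$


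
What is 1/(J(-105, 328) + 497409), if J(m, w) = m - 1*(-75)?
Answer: 1/497379 ≈ 2.0105e-6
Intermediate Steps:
J(m, w) = 75 + m (J(m, w) = m + 75 = 75 + m)
1/(J(-105, 328) + 497409) = 1/((75 - 105) + 497409) = 1/(-30 + 497409) = 1/497379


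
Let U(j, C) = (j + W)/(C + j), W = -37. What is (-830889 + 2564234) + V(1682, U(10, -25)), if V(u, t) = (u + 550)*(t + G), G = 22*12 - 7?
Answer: 11554933/5 ≈ 2.3110e+6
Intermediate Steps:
G = 257 (G = 264 - 7 = 257)
U(j, C) = (-37 + j)/(C + j) (U(j, C) = (j - 37)/(C + j) = (-37 + j)/(C + j))
V(u, t) = (257 + t)*(550 + u) (V(u, t) = (u + 550)*(t + 257) = (550 + u)*(257 + t) = (257 + t)*(550 + u))
(-830889 + 2564234) + V(1682, U(10, -25)) = (-830889 + 2564234) + (141350 + 257*1682 + 550*((-37 + 10)/(-25 + 10)) + ((-37 + 10)/(-25 + 10))*1682) = 1733345 + (141350 + 432274 + 550*(-27/(-15)) + (-27/(-15))*1682) = 1733345 + (141350 + 432274 + 550*(-1/15*(-27)) - 1/15*(-27)*1682) = 1733345 + (141350 + 432274 + 550*(9/5) + (9/5)*1682) = 1733345 + (141350 + 432274 + 990 + 15138/5) = 1733345 + 2888208/5 = 11554933/5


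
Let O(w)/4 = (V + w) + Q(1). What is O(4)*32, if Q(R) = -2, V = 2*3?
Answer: 1024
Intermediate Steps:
V = 6
O(w) = 16 + 4*w (O(w) = 4*((6 + w) - 2) = 4*(4 + w) = 16 + 4*w)
O(4)*32 = (16 + 4*4)*32 = (16 + 16)*32 = 32*32 = 1024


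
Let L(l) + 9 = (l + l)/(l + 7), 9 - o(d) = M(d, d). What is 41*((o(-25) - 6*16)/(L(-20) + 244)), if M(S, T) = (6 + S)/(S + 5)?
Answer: -937547/61900 ≈ -15.146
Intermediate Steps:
M(S, T) = (6 + S)/(5 + S)
o(d) = 9 - (6 + d)/(5 + d)
L(l) = -9 + 2*l/(7 + l) (L(l) = -9 + (l + l)/(l + 7) = -9 + (2*l)/(7 + l) = -9 + 2*l/(7 + l))
41*((o(-25) - 6*16)/(L(-20) + 244)) = 41*(((39 + 8*(-25))/(5 - 25) - 6*16)/(7*(-9 - 1*(-20))/(7 - 20) + 244)) = 41*(((39 - 200)/(-20) - 96)/(7*(-9 + 20)/(-13) + 244)) = 41*((-1/20*(-161) - 96)/(7*(-1/13)*11 + 244)) = 41*((161/20 - 96)/(-77/13 + 244)) = 41*(-1759/(20*3095/13)) = 41*(-1759/20*13/3095) = 41*(-22867/61900) = -937547/61900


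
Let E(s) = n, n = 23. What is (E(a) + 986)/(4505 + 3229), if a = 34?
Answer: 1009/7734 ≈ 0.13046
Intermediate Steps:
E(s) = 23
(E(a) + 986)/(4505 + 3229) = (23 + 986)/(4505 + 3229) = 1009/7734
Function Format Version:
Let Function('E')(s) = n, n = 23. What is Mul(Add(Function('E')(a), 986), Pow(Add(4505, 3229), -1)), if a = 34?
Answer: Rational(1009, 7734) ≈ 0.13046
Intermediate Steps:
Function('E')(s) = 23
Mul(Add(Function('E')(a), 986), Pow(Add(4505, 3229), -1)) = Mul(Add(23, 986), Pow(Add(4505, 3229), -1)) = Mul(1009, Pow(7734, -1)) = Mul(1009, Rational(1, 7734)) = Rational(1009, 7734)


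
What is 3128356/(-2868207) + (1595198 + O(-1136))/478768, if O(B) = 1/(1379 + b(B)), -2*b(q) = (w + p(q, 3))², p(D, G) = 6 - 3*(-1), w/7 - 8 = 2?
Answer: 446636891990365/199286481417642 ≈ 2.2412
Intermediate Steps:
w = 70 (w = 56 + 7*2 = 56 + 14 = 70)
p(D, G) = 9 (p(D, G) = 6 + 3 = 9)
b(q) = -6241/2 (b(q) = -(70 + 9)²/2 = -½*79² = -½*6241 = -6241/2)
O(B) = -2/3483 (O(B) = 1/(1379 - 6241/2) = 1/(-3483/2) = -2/3483)
3128356/(-2868207) + (1595198 + O(-1136))/478768 = 3128356/(-2868207) + (1595198 - 2/3483)/478768 = 3128356*(-1/2868207) + (5556074632/3483)*(1/478768) = -3128356/2868207 + 694509329/208443618 = 446636891990365/199286481417642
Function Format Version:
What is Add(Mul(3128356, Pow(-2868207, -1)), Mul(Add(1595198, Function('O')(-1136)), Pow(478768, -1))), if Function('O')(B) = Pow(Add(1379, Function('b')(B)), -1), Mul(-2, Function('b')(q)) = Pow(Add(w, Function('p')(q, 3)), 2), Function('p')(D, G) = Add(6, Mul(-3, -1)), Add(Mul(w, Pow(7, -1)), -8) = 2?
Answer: Rational(446636891990365, 199286481417642) ≈ 2.2412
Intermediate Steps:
w = 70 (w = Add(56, Mul(7, 2)) = Add(56, 14) = 70)
Function('p')(D, G) = 9 (Function('p')(D, G) = Add(6, 3) = 9)
Function('b')(q) = Rational(-6241, 2) (Function('b')(q) = Mul(Rational(-1, 2), Pow(Add(70, 9), 2)) = Mul(Rational(-1, 2), Pow(79, 2)) = Mul(Rational(-1, 2), 6241) = Rational(-6241, 2))
Function('O')(B) = Rational(-2, 3483) (Function('O')(B) = Pow(Add(1379, Rational(-6241, 2)), -1) = Pow(Rational(-3483, 2), -1) = Rational(-2, 3483))
Add(Mul(3128356, Pow(-2868207, -1)), Mul(Add(1595198, Function('O')(-1136)), Pow(478768, -1))) = Add(Mul(3128356, Pow(-2868207, -1)), Mul(Add(1595198, Rational(-2, 3483)), Pow(478768, -1))) = Add(Mul(3128356, Rational(-1, 2868207)), Mul(Rational(5556074632, 3483), Rational(1, 478768))) = Add(Rational(-3128356, 2868207), Rational(694509329, 208443618)) = Rational(446636891990365, 199286481417642)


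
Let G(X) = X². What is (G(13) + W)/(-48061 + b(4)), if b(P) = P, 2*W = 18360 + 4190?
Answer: -11444/48057 ≈ -0.23813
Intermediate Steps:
W = 11275 (W = (18360 + 4190)/2 = (½)*22550 = 11275)
(G(13) + W)/(-48061 + b(4)) = (13² + 11275)/(-48061 + 4) = (169 + 11275)/(-48057) = 11444*(-1/48057) = -11444/48057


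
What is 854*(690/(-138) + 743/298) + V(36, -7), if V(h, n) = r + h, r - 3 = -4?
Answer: -313754/149 ≈ -2105.7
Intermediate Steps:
r = -1 (r = 3 - 4 = -1)
V(h, n) = -1 + h
854*(690/(-138) + 743/298) + V(36, -7) = 854*(690/(-138) + 743/298) + (-1 + 36) = 854*(690*(-1/138) + 743*(1/298)) + 35 = 854*(-5 + 743/298) + 35 = 854*(-747/298) + 35 = -318969/149 + 35 = -313754/149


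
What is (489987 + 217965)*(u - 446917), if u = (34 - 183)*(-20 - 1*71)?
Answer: -306796662816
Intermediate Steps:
u = 13559 (u = -149*(-20 - 71) = -149*(-91) = 13559)
(489987 + 217965)*(u - 446917) = (489987 + 217965)*(13559 - 446917) = 707952*(-433358) = -306796662816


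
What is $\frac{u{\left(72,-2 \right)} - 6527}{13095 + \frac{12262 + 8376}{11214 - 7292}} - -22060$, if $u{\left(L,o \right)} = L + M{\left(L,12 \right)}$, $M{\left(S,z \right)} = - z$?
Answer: $\frac{566700203053}{25689614} \approx 22060.0$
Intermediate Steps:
$u{\left(L,o \right)} = -12 + L$ ($u{\left(L,o \right)} = L - 12 = -12 + L$)
$\frac{u{\left(72,-2 \right)} - 6527}{13095 + \frac{12262 + 8376}{11214 - 7292}} - -22060 = \frac{\left(-12 + 72\right) - 6527}{13095 + \frac{12262 + 8376}{11214 - 7292}} - -22060 = \frac{60 - 6527}{13095 + \frac{20638}{3922}} + 22060 = - \frac{6467}{13095 + 20638 \cdot \frac{1}{3922}} + 22060 = - \frac{6467}{13095 + \frac{10319}{1961}} + 22060 = - \frac{6467}{\frac{25689614}{1961}} + 22060 = \left(-6467\right) \frac{1961}{25689614} + 22060 = - \frac{12681787}{25689614} + 22060 = \frac{566700203053}{25689614}$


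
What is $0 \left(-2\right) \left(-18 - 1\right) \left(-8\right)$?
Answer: $0$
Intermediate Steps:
$0 \left(-2\right) \left(-18 - 1\right) \left(-8\right) = 0 \left(-18 - 1\right) \left(-8\right) = 0 \left(-19\right) \left(-8\right) = 0 \left(-8\right) = 0$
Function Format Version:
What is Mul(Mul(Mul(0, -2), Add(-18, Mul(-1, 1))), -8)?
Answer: 0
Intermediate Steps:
Mul(Mul(Mul(0, -2), Add(-18, Mul(-1, 1))), -8) = Mul(Mul(0, Add(-18, -1)), -8) = Mul(Mul(0, -19), -8) = Mul(0, -8) = 0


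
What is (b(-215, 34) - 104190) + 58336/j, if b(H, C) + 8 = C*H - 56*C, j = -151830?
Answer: -8609701148/75915 ≈ -1.1341e+5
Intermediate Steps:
b(H, C) = -8 - 56*C + C*H (b(H, C) = -8 + (C*H - 56*C) = -8 + (-56*C + C*H) = -8 - 56*C + C*H)
(b(-215, 34) - 104190) + 58336/j = ((-8 - 56*34 + 34*(-215)) - 104190) + 58336/(-151830) = ((-8 - 1904 - 7310) - 104190) + 58336*(-1/151830) = (-9222 - 104190) - 29168/75915 = -113412 - 29168/75915 = -8609701148/75915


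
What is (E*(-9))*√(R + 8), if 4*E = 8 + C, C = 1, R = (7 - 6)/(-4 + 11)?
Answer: -81*√399/28 ≈ -57.785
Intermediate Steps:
R = ⅐ (R = 1/7 = 1*(⅐) = ⅐ ≈ 0.14286)
E = 9/4 (E = (8 + 1)/4 = (¼)*9 = 9/4 ≈ 2.2500)
(E*(-9))*√(R + 8) = ((9/4)*(-9))*√(⅐ + 8) = -81*√399/28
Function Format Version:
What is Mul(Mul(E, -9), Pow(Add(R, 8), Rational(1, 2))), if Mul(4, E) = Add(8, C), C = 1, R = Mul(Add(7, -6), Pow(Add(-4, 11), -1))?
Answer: Mul(Rational(-81, 28), Pow(399, Rational(1, 2))) ≈ -57.785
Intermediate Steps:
R = Rational(1, 7) (R = Mul(1, Pow(7, -1)) = Mul(1, Rational(1, 7)) = Rational(1, 7) ≈ 0.14286)
E = Rational(9, 4) (E = Mul(Rational(1, 4), Add(8, 1)) = Mul(Rational(1, 4), 9) = Rational(9, 4) ≈ 2.2500)
Mul(Mul(E, -9), Pow(Add(R, 8), Rational(1, 2))) = Mul(Mul(Rational(9, 4), -9), Pow(Add(Rational(1, 7), 8), Rational(1, 2))) = Mul(Rational(-81, 4), Pow(Rational(57, 7), Rational(1, 2))) = Mul(Rational(-81, 4), Mul(Rational(1, 7), Pow(399, Rational(1, 2)))) = Mul(Rational(-81, 28), Pow(399, Rational(1, 2)))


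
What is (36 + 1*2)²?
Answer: 1444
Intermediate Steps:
(36 + 1*2)² = (36 + 2)² = 38² = 1444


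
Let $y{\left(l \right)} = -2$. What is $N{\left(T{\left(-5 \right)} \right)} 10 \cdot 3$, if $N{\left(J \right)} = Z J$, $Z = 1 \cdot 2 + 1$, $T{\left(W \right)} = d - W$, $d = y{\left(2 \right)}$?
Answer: $270$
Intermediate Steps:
$d = -2$
$T{\left(W \right)} = -2 - W$
$Z = 3$ ($Z = 2 + 1 = 3$)
$N{\left(J \right)} = 3 J$
$N{\left(T{\left(-5 \right)} \right)} 10 \cdot 3 = 3 \left(-2 - -5\right) 10 \cdot 3 = 3 \left(-2 + 5\right) 10 \cdot 3 = 3 \cdot 3 \cdot 10 \cdot 3 = 9 \cdot 10 \cdot 3 = 90 \cdot 3 = 270$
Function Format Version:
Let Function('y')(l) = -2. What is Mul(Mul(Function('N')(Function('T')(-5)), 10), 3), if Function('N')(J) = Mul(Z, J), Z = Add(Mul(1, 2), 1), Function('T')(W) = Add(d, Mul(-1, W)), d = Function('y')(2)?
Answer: 270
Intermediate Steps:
d = -2
Function('T')(W) = Add(-2, Mul(-1, W))
Z = 3 (Z = Add(2, 1) = 3)
Function('N')(J) = Mul(3, J)
Mul(Mul(Function('N')(Function('T')(-5)), 10), 3) = Mul(Mul(Mul(3, Add(-2, Mul(-1, -5))), 10), 3) = Mul(Mul(Mul(3, Add(-2, 5)), 10), 3) = Mul(Mul(Mul(3, 3), 10), 3) = Mul(Mul(9, 10), 3) = Mul(90, 3) = 270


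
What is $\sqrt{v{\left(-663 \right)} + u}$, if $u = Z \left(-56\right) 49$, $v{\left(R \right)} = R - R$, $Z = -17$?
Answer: $14 \sqrt{238} \approx 215.98$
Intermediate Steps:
$v{\left(R \right)} = 0$
$u = 46648$ ($u = \left(-17\right) \left(-56\right) 49 = 952 \cdot 49 = 46648$)
$\sqrt{v{\left(-663 \right)} + u} = \sqrt{0 + 46648} = \sqrt{46648} = 14 \sqrt{238}$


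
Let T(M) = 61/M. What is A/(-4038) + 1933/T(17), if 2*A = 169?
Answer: 265375127/492636 ≈ 538.68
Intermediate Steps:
A = 169/2 (A = (½)*169 = 169/2 ≈ 84.500)
A/(-4038) + 1933/T(17) = (169/2)/(-4038) + 1933/((61/17)) = (169/2)*(-1/4038) + 1933/((61*(1/17))) = -169/8076 + 1933/(61/17) = -169/8076 + 1933*(17/61) = -169/8076 + 32861/61 = 265375127/492636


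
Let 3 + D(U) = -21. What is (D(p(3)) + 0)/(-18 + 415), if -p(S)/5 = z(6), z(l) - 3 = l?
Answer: -24/397 ≈ -0.060453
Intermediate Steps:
z(l) = 3 + l
p(S) = -45 (p(S) = -5*(3 + 6) = -5*9 = -45)
D(U) = -24 (D(U) = -3 - 21 = -24)
(D(p(3)) + 0)/(-18 + 415) = (-24 + 0)/(-18 + 415) = -24/397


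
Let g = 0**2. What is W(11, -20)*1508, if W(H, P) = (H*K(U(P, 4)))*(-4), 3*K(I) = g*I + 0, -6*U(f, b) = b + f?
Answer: 0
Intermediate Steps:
g = 0
U(f, b) = -b/6 - f/6 (U(f, b) = -(b + f)/6 = -b/6 - f/6)
K(I) = 0 (K(I) = (0*I + 0)/3 = (0 + 0)/3 = (1/3)*0 = 0)
W(H, P) = 0 (W(H, P) = (H*0)*(-4) = 0*(-4) = 0)
W(11, -20)*1508 = 0*1508 = 0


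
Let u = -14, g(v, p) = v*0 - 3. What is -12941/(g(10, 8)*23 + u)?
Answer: 12941/83 ≈ 155.92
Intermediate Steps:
g(v, p) = -3 (g(v, p) = 0 - 3 = -3)
-12941/(g(10, 8)*23 + u) = -12941/(-3*23 - 14) = -12941/(-69 - 14) = -12941/(-83) = -12941*(-1/83) = 12941/83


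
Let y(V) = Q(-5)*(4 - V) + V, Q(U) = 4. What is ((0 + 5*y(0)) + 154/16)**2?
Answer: 514089/64 ≈ 8032.6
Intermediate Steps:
y(V) = 16 - 3*V (y(V) = 4*(4 - V) + V = (16 - 4*V) + V = 16 - 3*V)
((0 + 5*y(0)) + 154/16)**2 = ((0 + 5*(16 - 3*0)) + 154/16)**2 = ((0 + 5*(16 + 0)) + 154*(1/16))**2 = ((0 + 5*16) + 77/8)**2 = ((0 + 80) + 77/8)**2 = (80 + 77/8)**2 = (717/8)**2 = 514089/64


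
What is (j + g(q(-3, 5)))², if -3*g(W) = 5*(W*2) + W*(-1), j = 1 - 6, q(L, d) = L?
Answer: 16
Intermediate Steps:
j = -5
g(W) = -3*W (g(W) = -(5*(W*2) + W*(-1))/3 = -(5*(2*W) - W)/3 = -(10*W - W)/3 = -3*W)
(j + g(q(-3, 5)))² = (-5 - 3*(-3))² = (-5 + 9)² = 4² = 16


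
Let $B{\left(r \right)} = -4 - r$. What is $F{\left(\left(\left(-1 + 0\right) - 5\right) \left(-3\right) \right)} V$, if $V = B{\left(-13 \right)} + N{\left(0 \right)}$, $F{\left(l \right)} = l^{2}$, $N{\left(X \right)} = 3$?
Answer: $3888$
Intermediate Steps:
$V = 12$ ($V = \left(-4 - -13\right) + 3 = \left(-4 + 13\right) + 3 = 9 + 3 = 12$)
$F{\left(\left(\left(-1 + 0\right) - 5\right) \left(-3\right) \right)} V = \left(\left(\left(-1 + 0\right) - 5\right) \left(-3\right)\right)^{2} \cdot 12 = \left(\left(-1 - 5\right) \left(-3\right)\right)^{2} \cdot 12 = \left(\left(-6\right) \left(-3\right)\right)^{2} \cdot 12 = 18^{2} \cdot 12 = 324 \cdot 12 = 3888$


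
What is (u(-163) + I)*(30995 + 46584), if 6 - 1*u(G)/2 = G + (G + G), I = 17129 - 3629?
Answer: 1124119710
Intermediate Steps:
I = 13500
u(G) = 12 - 6*G (u(G) = 12 - 2*(G + (G + G)) = 12 - 2*(G + 2*G) = 12 - 6*G)
(u(-163) + I)*(30995 + 46584) = ((12 - 6*(-163)) + 13500)*(30995 + 46584) = ((12 + 978) + 13500)*77579 = (990 + 13500)*77579 = 14490*77579 = 1124119710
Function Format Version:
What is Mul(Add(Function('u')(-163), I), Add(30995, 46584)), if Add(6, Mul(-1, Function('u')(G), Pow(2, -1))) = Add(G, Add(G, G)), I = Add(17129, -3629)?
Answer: 1124119710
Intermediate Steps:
I = 13500
Function('u')(G) = Add(12, Mul(-6, G)) (Function('u')(G) = Add(12, Mul(-2, Add(G, Add(G, G)))) = Add(12, Mul(-2, Add(G, Mul(2, G)))) = Add(12, Mul(-2, Mul(3, G))) = Add(12, Mul(-6, G)))
Mul(Add(Function('u')(-163), I), Add(30995, 46584)) = Mul(Add(Add(12, Mul(-6, -163)), 13500), Add(30995, 46584)) = Mul(Add(Add(12, 978), 13500), 77579) = Mul(Add(990, 13500), 77579) = Mul(14490, 77579) = 1124119710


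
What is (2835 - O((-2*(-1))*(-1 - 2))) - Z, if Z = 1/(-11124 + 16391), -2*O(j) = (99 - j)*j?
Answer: 13272839/5267 ≈ 2520.0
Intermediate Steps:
O(j) = -j*(99 - j)/2 (O(j) = -(99 - j)*j/2 = -j*(99 - j)/2)
Z = 1/5267 ≈ 0.00018986
(2835 - O((-2*(-1))*(-1 - 2))) - Z = (2835 - (-2*(-1))*(-1 - 2)*(-99 + (-2*(-1))*(-1 - 2))/2) - 1*1/5267 = (2835 - 2*(-3)*(-99 + 2*(-3))/2) - 1/5267 = (2835 - (-6)*(-99 - 6)/2) - 1/5267 = (2835 - (-6)*(-105)/2) - 1/5267 = (2835 - 1*315) - 1/5267 = (2835 - 315) - 1/5267 = 2520 - 1/5267 = 13272839/5267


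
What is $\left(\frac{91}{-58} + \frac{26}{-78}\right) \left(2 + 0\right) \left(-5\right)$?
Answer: $\frac{1655}{87} \approx 19.023$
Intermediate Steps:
$\left(\frac{91}{-58} + \frac{26}{-78}\right) \left(2 + 0\right) \left(-5\right) = \left(91 \left(- \frac{1}{58}\right) + 26 \left(- \frac{1}{78}\right)\right) 2 \left(-5\right) = \left(- \frac{91}{58} - \frac{1}{3}\right) \left(-10\right) = \left(- \frac{331}{174}\right) \left(-10\right) = \frac{1655}{87}$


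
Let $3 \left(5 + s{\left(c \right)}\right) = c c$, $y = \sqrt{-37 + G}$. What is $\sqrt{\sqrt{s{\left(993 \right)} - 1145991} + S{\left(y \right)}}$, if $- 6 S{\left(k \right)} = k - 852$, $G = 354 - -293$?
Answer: $\frac{\sqrt{5112 - 6 \sqrt{610} + 36 i \sqrt{817313}}}{6} \approx 22.939 + 19.706 i$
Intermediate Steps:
$G = 647$ ($G = 354 + 293 = 647$)
$y = \sqrt{610}$ ($y = \sqrt{-37 + 647} = \sqrt{610} \approx 24.698$)
$s{\left(c \right)} = -5 + \frac{c^{2}}{3}$ ($s{\left(c \right)} = -5 + \frac{c c}{3} = -5 + \frac{c^{2}}{3}$)
$S{\left(k \right)} = 142 - \frac{k}{6}$ ($S{\left(k \right)} = - \frac{k - 852}{6} = - \frac{-852 + k}{6} = 142 - \frac{k}{6}$)
$\sqrt{\sqrt{s{\left(993 \right)} - 1145991} + S{\left(y \right)}} = \sqrt{\sqrt{\left(-5 + \frac{993^{2}}{3}\right) - 1145991} + \left(142 - \frac{\sqrt{610}}{6}\right)} = \sqrt{\sqrt{\left(-5 + \frac{1}{3} \cdot 986049\right) - 1145991} + \left(142 - \frac{\sqrt{610}}{6}\right)} = \sqrt{\sqrt{\left(-5 + 328683\right) - 1145991} + \left(142 - \frac{\sqrt{610}}{6}\right)} = \sqrt{\sqrt{328678 - 1145991} + \left(142 - \frac{\sqrt{610}}{6}\right)} = \sqrt{\sqrt{-817313} + \left(142 - \frac{\sqrt{610}}{6}\right)} = \sqrt{i \sqrt{817313} + \left(142 - \frac{\sqrt{610}}{6}\right)} = \sqrt{142 - \frac{\sqrt{610}}{6} + i \sqrt{817313}}$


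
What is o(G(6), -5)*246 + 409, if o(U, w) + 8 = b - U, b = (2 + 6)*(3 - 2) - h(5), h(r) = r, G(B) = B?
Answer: -2297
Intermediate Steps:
b = 3 (b = (2 + 6)*(3 - 2) - 1*5 = 8*1 - 5 = 8 - 5 = 3)
o(U, w) = -5 - U (o(U, w) = -8 + (3 - U) = -5 - U)
o(G(6), -5)*246 + 409 = (-5 - 1*6)*246 + 409 = (-5 - 6)*246 + 409 = -11*246 + 409 = -2706 + 409 = -2297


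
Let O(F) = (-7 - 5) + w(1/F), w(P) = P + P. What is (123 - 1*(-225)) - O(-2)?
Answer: 361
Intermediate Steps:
w(P) = 2*P
O(F) = -12 + 2/F (O(F) = (-7 - 5) + 2*(1/F) = -12 + 2/F)
(123 - 1*(-225)) - O(-2) = (123 - 1*(-225)) - (-12 + 2/(-2)) = (123 + 225) - (-12 + 2*(-½)) = 348 - (-12 - 1) = 348 - 1*(-13) = 348 + 13 = 361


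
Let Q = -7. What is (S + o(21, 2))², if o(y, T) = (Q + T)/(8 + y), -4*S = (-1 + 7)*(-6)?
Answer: 65536/841 ≈ 77.926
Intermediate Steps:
S = 9 (S = -(-1 + 7)*(-6)/4 = -3*(-6)/2 = -¼*(-36) = 9)
o(y, T) = (-7 + T)/(8 + y)
(S + o(21, 2))² = (9 + (-7 + 2)/(8 + 21))² = (9 - 5/29)² = (256/29)² = 65536/841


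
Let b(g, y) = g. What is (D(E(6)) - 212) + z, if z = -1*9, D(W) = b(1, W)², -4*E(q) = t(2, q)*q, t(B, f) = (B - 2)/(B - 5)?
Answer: -220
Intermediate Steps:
t(B, f) = (-2 + B)/(-5 + B)
E(q) = 0 (E(q) = -(-2 + 2)/(-5 + 2)*q/4 = -0/(-3)*q/4 = -(-⅓*0)*q/4 = -0*q = -¼*0 = 0)
D(W) = 1 (D(W) = 1² = 1)
z = -9
(D(E(6)) - 212) + z = (1 - 212) - 9 = -211 - 9 = -220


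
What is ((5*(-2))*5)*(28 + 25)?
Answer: -2650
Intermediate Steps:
((5*(-2))*5)*(28 + 25) = -10*5*53 = -50*53 = -2650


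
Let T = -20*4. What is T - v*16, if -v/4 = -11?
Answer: -784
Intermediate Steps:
v = 44 (v = -4*(-11) = 44)
T = -80
T - v*16 = -80 - 1*44*16 = -80 - 44*16 = -80 - 704 = -784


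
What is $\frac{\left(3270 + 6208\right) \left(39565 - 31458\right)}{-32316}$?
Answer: $- \frac{38419073}{16158} \approx -2377.7$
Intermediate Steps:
$\frac{\left(3270 + 6208\right) \left(39565 - 31458\right)}{-32316} = 9478 \cdot 8107 \left(- \frac{1}{32316}\right) = 76838146 \left(- \frac{1}{32316}\right) = - \frac{38419073}{16158}$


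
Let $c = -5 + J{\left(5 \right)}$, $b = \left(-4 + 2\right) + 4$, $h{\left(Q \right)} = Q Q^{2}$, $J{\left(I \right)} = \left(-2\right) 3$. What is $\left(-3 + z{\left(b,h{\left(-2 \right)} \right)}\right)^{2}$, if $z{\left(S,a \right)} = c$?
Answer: $196$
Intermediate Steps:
$J{\left(I \right)} = -6$
$h{\left(Q \right)} = Q^{3}$
$b = 2$ ($b = -2 + 4 = 2$)
$c = -11$ ($c = -5 - 6 = -11$)
$z{\left(S,a \right)} = -11$
$\left(-3 + z{\left(b,h{\left(-2 \right)} \right)}\right)^{2} = \left(-3 - 11\right)^{2} = \left(-14\right)^{2} = 196$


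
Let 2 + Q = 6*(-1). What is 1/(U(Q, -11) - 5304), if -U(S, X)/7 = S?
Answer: -1/5248 ≈ -0.00019055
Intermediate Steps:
Q = -8 (Q = -2 + 6*(-1) = -2 - 6 = -8)
U(S, X) = -7*S
1/(U(Q, -11) - 5304) = 1/(-7*(-8) - 5304) = 1/(56 - 5304) = 1/(-5248) = -1/5248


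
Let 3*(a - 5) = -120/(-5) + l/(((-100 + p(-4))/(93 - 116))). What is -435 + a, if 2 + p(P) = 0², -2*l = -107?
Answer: -255803/612 ≈ -417.98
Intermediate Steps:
l = 107/2 (l = -½*(-107) = 107/2 ≈ 53.500)
p(P) = -2 (p(P) = -2 + 0² = -2 + 0 = -2)
a = 10417/612 (a = 5 + (-120/(-5) + 107/(2*(((-100 - 2)/(93 - 116)))))/3 = 5 + (-120*(-⅕) + 107/(2*((-102/(-23)))))/3 = 5 + (24 + 107/(2*((-102*(-1/23)))))/3 = 5 + (24 + 107/(2*(102/23)))/3 = 5 + (24 + (107/2)*(23/102))/3 = 5 + (24 + 2461/204)/3 = 5 + (⅓)*(7357/204) = 5 + 7357/612 = 10417/612 ≈ 17.021)
-435 + a = -435 + 10417/612 = -255803/612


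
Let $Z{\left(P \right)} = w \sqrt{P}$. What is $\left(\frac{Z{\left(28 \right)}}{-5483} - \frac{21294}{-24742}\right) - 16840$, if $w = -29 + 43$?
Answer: $- \frac{208316993}{12371} - \frac{28 \sqrt{7}}{5483} \approx -16839.0$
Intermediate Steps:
$w = 14$
$Z{\left(P \right)} = 14 \sqrt{P}$
$\left(\frac{Z{\left(28 \right)}}{-5483} - \frac{21294}{-24742}\right) - 16840 = \left(\frac{14 \sqrt{28}}{-5483} - \frac{21294}{-24742}\right) - 16840 = \left(14 \cdot 2 \sqrt{7} \left(- \frac{1}{5483}\right) - - \frac{10647}{12371}\right) - 16840 = \left(28 \sqrt{7} \left(- \frac{1}{5483}\right) + \frac{10647}{12371}\right) - 16840 = \left(- \frac{28 \sqrt{7}}{5483} + \frac{10647}{12371}\right) - 16840 = \left(\frac{10647}{12371} - \frac{28 \sqrt{7}}{5483}\right) - 16840 = - \frac{208316993}{12371} - \frac{28 \sqrt{7}}{5483}$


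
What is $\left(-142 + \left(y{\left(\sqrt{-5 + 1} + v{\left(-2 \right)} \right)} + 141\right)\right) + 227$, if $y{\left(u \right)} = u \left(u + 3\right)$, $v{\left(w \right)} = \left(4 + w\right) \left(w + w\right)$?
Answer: $262 - 26 i \approx 262.0 - 26.0 i$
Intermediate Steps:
$v{\left(w \right)} = 2 w \left(4 + w\right)$ ($v{\left(w \right)} = \left(4 + w\right) 2 w = 2 w \left(4 + w\right)$)
$y{\left(u \right)} = u \left(3 + u\right)$
$\left(-142 + \left(y{\left(\sqrt{-5 + 1} + v{\left(-2 \right)} \right)} + 141\right)\right) + 227 = \left(-142 + \left(\left(\sqrt{-5 + 1} + 2 \left(-2\right) \left(4 - 2\right)\right) \left(3 + \left(\sqrt{-5 + 1} + 2 \left(-2\right) \left(4 - 2\right)\right)\right) + 141\right)\right) + 227 = \left(-142 + \left(\left(\sqrt{-4} + 2 \left(-2\right) 2\right) \left(3 + \left(\sqrt{-4} + 2 \left(-2\right) 2\right)\right) + 141\right)\right) + 227 = \left(-142 + \left(\left(2 i - 8\right) \left(3 - \left(8 - 2 i\right)\right) + 141\right)\right) + 227 = \left(-142 + \left(\left(-8 + 2 i\right) \left(3 - \left(8 - 2 i\right)\right) + 141\right)\right) + 227 = \left(-142 + \left(\left(-8 + 2 i\right) \left(-5 + 2 i\right) + 141\right)\right) + 227 = \left(-142 + \left(141 + \left(-8 + 2 i\right) \left(-5 + 2 i\right)\right)\right) + 227 = \left(-1 + \left(-8 + 2 i\right) \left(-5 + 2 i\right)\right) + 227 = 226 + \left(-8 + 2 i\right) \left(-5 + 2 i\right)$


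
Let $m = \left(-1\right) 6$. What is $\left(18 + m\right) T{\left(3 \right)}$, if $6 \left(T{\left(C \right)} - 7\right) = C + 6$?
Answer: $102$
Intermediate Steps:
$m = -6$
$T{\left(C \right)} = 8 + \frac{C}{6}$ ($T{\left(C \right)} = 7 + \frac{C + 6}{6} = 7 + \frac{6 + C}{6} = 7 + \left(1 + \frac{C}{6}\right) = 8 + \frac{C}{6}$)
$\left(18 + m\right) T{\left(3 \right)} = \left(18 - 6\right) \left(8 + \frac{1}{6} \cdot 3\right) = 12 \left(8 + \frac{1}{2}\right) = 12 \cdot \frac{17}{2} = 102$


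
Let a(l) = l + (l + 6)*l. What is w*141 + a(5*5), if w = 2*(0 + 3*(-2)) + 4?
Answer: -328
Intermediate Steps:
a(l) = l + l*(6 + l) (a(l) = l + (6 + l)*l = l + l*(6 + l))
w = -8 (w = 2*(0 - 6) + 4 = 2*(-6) + 4 = -12 + 4 = -8)
w*141 + a(5*5) = -8*141 + (5*5)*(7 + 5*5) = -1128 + 25*(7 + 25) = -1128 + 25*32 = -1128 + 800 = -328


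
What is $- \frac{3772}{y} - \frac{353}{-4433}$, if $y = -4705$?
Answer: $\frac{18382141}{20857265} \approx 0.88133$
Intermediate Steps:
$- \frac{3772}{y} - \frac{353}{-4433} = - \frac{3772}{-4705} - \frac{353}{-4433} = \left(-3772\right) \left(- \frac{1}{4705}\right) - - \frac{353}{4433} = \frac{3772}{4705} + \frac{353}{4433} = \frac{18382141}{20857265}$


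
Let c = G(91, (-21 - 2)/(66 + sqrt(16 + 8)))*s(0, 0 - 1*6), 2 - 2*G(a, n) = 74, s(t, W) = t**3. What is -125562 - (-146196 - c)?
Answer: 20634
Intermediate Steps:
G(a, n) = -36 (G(a, n) = 1 - 1/2*74 = 1 - 37 = -36)
c = 0 (c = -36*0**3 = -36*0 = 0)
-125562 - (-146196 - c) = -125562 - (-146196 - 1*0) = -125562 - (-146196 + 0) = -125562 - 1*(-146196) = -125562 + 146196 = 20634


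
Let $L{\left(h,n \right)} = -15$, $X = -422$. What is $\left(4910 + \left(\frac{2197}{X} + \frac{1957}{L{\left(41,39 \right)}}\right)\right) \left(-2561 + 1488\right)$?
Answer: $- \frac{32427659843}{6330} \approx -5.1229 \cdot 10^{6}$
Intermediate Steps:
$\left(4910 + \left(\frac{2197}{X} + \frac{1957}{L{\left(41,39 \right)}}\right)\right) \left(-2561 + 1488\right) = \left(4910 + \left(\frac{2197}{-422} + \frac{1957}{-15}\right)\right) \left(-2561 + 1488\right) = \left(4910 + \left(2197 \left(- \frac{1}{422}\right) + 1957 \left(- \frac{1}{15}\right)\right)\right) \left(-1073\right) = \left(4910 - \frac{858809}{6330}\right) \left(-1073\right) = \frac{30221491}{6330} \left(-1073\right) = - \frac{32427659843}{6330}$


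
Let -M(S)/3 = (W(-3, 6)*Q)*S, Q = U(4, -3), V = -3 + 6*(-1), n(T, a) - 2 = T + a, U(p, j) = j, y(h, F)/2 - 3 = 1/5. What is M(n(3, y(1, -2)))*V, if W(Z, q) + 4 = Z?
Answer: 32319/5 ≈ 6463.8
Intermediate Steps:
W(Z, q) = -4 + Z
y(h, F) = 32/5 (y(h, F) = 6 + 2/5 = 6 + 2*(⅕) = 6 + ⅖ = 32/5)
n(T, a) = 2 + T + a (n(T, a) = 2 + (T + a) = 2 + T + a)
V = -9 (V = -3 - 6 = -9)
Q = -3
M(S) = -63*S (M(S) = -3*(-4 - 3)*(-3)*S = -3*(-7*(-3))*S = -63*S)
M(n(3, y(1, -2)))*V = -63*(2 + 3 + 32/5)*(-9) = -63*57/5*(-9) = -3591/5*(-9) = 32319/5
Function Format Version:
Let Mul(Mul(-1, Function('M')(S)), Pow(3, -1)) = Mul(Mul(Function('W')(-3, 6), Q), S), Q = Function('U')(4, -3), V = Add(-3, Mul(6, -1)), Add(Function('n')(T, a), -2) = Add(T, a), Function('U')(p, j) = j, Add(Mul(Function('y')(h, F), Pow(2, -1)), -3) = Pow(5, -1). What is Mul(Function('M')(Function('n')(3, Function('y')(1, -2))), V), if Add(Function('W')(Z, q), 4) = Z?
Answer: Rational(32319, 5) ≈ 6463.8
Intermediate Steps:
Function('W')(Z, q) = Add(-4, Z)
Function('y')(h, F) = Rational(32, 5) (Function('y')(h, F) = Add(6, Mul(2, Pow(5, -1))) = Add(6, Mul(2, Rational(1, 5))) = Add(6, Rational(2, 5)) = Rational(32, 5))
Function('n')(T, a) = Add(2, T, a) (Function('n')(T, a) = Add(2, Add(T, a)) = Add(2, T, a))
V = -9 (V = Add(-3, -6) = -9)
Q = -3
Function('M')(S) = Mul(-63, S) (Function('M')(S) = Mul(-3, Mul(Mul(Add(-4, -3), -3), S)) = Mul(-3, Mul(Mul(-7, -3), S)) = Mul(-3, Mul(21, S)) = Mul(-63, S))
Mul(Function('M')(Function('n')(3, Function('y')(1, -2))), V) = Mul(Mul(-63, Add(2, 3, Rational(32, 5))), -9) = Mul(Mul(-63, Rational(57, 5)), -9) = Mul(Rational(-3591, 5), -9) = Rational(32319, 5)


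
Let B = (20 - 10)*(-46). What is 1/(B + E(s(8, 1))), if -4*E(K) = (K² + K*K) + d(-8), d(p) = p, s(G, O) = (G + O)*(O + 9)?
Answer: -1/4508 ≈ -0.00022183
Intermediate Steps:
s(G, O) = (9 + O)*(G + O) (s(G, O) = (G + O)*(9 + O) = (9 + O)*(G + O))
E(K) = 2 - K²/2 (E(K) = -((K² + K*K) - 8)/4 = -((K² + K²) - 8)/4 = -(2*K² - 8)/4 = -(-8 + 2*K²)/4 = 2 - K²/2)
B = -460 (B = 10*(-46) = -460)
1/(B + E(s(8, 1))) = 1/(-460 + (2 - (1² + 9*8 + 9*1 + 8*1)²/2)) = 1/(-460 + (2 - (1 + 72 + 9 + 8)²/2)) = 1/(-460 + (2 - ½*90²)) = 1/(-460 + (2 - ½*8100)) = 1/(-460 + (2 - 4050)) = 1/(-460 - 4048) = 1/(-4508) = -1/4508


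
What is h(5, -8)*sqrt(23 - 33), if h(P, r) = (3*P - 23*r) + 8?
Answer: 207*I*sqrt(10) ≈ 654.59*I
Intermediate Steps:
h(P, r) = 8 - 23*r + 3*P (h(P, r) = (-23*r + 3*P) + 8 = 8 - 23*r + 3*P)
h(5, -8)*sqrt(23 - 33) = (8 - 23*(-8) + 3*5)*sqrt(23 - 33) = (8 + 184 + 15)*sqrt(-10) = 207*(I*sqrt(10)) = 207*I*sqrt(10)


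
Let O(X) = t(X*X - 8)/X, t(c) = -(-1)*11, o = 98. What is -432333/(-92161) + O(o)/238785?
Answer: 10116995283461/2156653109730 ≈ 4.6911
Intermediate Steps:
t(c) = 11 (t(c) = -1*(-11) = 11)
O(X) = 11/X
-432333/(-92161) + O(o)/238785 = -432333/(-92161) + (11/98)/238785 = -432333*(-1/92161) + (11*(1/98))*(1/238785) = 432333/92161 + (11/98)*(1/238785) = 432333/92161 + 11/23400930 = 10116995283461/2156653109730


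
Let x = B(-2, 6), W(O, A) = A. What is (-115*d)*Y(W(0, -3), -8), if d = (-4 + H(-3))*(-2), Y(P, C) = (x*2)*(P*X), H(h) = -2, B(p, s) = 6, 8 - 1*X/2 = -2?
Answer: 993600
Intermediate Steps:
X = 20 (X = 16 - 2*(-2) = 16 + 4 = 20)
x = 6
Y(P, C) = 240*P (Y(P, C) = (6*2)*(P*20) = 12*(20*P) = 240*P)
d = 12 (d = (-4 - 2)*(-2) = -6*(-2) = 12)
(-115*d)*Y(W(0, -3), -8) = (-115*12)*(240*(-3)) = -1380*(-720) = 993600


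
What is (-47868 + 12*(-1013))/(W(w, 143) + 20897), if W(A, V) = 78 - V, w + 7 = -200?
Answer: -2501/868 ≈ -2.8813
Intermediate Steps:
w = -207 (w = -7 - 200 = -207)
(-47868 + 12*(-1013))/(W(w, 143) + 20897) = (-47868 + 12*(-1013))/((78 - 1*143) + 20897) = (-47868 - 12156)/((78 - 143) + 20897) = -60024/(-65 + 20897) = -60024/20832 = -60024*1/20832 = -2501/868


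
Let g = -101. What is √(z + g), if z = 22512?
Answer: √22411 ≈ 149.70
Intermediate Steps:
√(z + g) = √(22512 - 101) = √22411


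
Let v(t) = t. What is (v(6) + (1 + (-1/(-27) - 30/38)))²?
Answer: 10272025/263169 ≈ 39.032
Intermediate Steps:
(v(6) + (1 + (-1/(-27) - 30/38)))² = (6 + (1 + (-1/(-27) - 30/38)))² = (6 + (1 + (-1*(-1/27) - 30*1/38)))² = (6 + (1 + (1/27 - 15/19)))² = (6 + (1 - 386/513))² = (6 + 127/513)² = (3205/513)² = 10272025/263169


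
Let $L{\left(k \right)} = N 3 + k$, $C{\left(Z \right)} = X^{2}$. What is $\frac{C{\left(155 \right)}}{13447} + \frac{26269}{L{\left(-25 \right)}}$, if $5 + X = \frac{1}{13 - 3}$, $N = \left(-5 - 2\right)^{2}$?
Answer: $\frac{2523158373}{11718100} \approx 215.32$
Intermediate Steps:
$N = 49$ ($N = \left(-7\right)^{2} = 49$)
$X = - \frac{49}{10}$ ($X = -5 + \frac{1}{13 - 3} = -5 + \frac{1}{10} = - \frac{49}{10} \approx -4.9$)
$C{\left(Z \right)} = \frac{2401}{100}$ ($C{\left(Z \right)} = \left(- \frac{49}{10}\right)^{2} = \frac{2401}{100}$)
$L{\left(k \right)} = 147 + k$ ($L{\left(k \right)} = 49 \cdot 3 + k = 147 + k$)
$\frac{C{\left(155 \right)}}{13447} + \frac{26269}{L{\left(-25 \right)}} = \frac{2401}{100 \cdot 13447} + \frac{26269}{147 - 25} = \frac{2401}{100} \cdot \frac{1}{13447} + \frac{26269}{122} = \frac{343}{192100} + 26269 \cdot \frac{1}{122} = \frac{343}{192100} + \frac{26269}{122} = \frac{2523158373}{11718100}$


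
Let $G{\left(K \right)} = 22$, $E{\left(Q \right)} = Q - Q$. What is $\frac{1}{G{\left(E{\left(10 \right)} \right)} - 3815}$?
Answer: $- \frac{1}{3793} \approx -0.00026364$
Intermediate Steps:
$E{\left(Q \right)} = 0$
$\frac{1}{G{\left(E{\left(10 \right)} \right)} - 3815} = \frac{1}{22 - 3815} = \frac{1}{-3793} = - \frac{1}{3793}$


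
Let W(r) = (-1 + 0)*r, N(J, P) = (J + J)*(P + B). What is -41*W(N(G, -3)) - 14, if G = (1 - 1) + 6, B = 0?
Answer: -1490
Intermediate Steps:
G = 6 (G = 0 + 6 = 6)
N(J, P) = 2*J*P (N(J, P) = (J + J)*(P + 0) = (2*J)*P = 2*J*P)
W(r) = -r
-41*W(N(G, -3)) - 14 = -(-41)*2*6*(-3) - 14 = -(-41)*(-36) - 14 = -41*36 - 14 = -1476 - 14 = -1490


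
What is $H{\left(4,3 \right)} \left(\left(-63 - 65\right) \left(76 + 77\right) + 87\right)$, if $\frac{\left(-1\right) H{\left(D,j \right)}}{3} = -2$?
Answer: $-116982$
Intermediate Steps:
$H{\left(D,j \right)} = 6$ ($H{\left(D,j \right)} = \left(-3\right) \left(-2\right) = 6$)
$H{\left(4,3 \right)} \left(\left(-63 - 65\right) \left(76 + 77\right) + 87\right) = 6 \left(\left(-63 - 65\right) \left(76 + 77\right) + 87\right) = 6 \left(\left(-128\right) 153 + 87\right) = 6 \left(-19584 + 87\right) = 6 \left(-19497\right) = -116982$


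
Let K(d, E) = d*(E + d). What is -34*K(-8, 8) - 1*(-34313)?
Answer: 34313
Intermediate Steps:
-34*K(-8, 8) - 1*(-34313) = -(-272)*(8 - 8) - 1*(-34313) = -(-272)*0 + 34313 = -34*0 + 34313 = 0 + 34313 = 34313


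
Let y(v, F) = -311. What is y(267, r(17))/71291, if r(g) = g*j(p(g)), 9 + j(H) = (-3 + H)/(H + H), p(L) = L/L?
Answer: -311/71291 ≈ -0.0043624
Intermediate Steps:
p(L) = 1
j(H) = -9 + (-3 + H)/(2*H) (j(H) = -9 + (-3 + H)/(H + H) = -9 + (-3 + H)/((2*H)) = -9 + (-3 + H)*(1/(2*H)) = -9 + (-3 + H)/(2*H))
r(g) = -10*g (r(g) = g*((½)*(-3 - 17*1)/1) = g*((½)*1*(-3 - 17)) = g*((½)*1*(-20)) = g*(-10) = -10*g)
y(267, r(17))/71291 = -311/71291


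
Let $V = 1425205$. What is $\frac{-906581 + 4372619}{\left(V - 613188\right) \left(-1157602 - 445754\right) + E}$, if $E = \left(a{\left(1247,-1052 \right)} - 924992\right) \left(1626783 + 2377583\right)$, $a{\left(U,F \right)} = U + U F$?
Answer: $- \frac{1733019}{5127034455313} \approx -3.3802 \cdot 10^{-7}$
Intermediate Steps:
$a{\left(U,F \right)} = U + F U$
$E = -8952116581574$ ($E = \left(1247 \left(1 - 1052\right) - 924992\right) \left(1626783 + 2377583\right) = \left(1247 \left(-1051\right) - 924992\right) 4004366 = \left(-1310597 - 924992\right) 4004366 = \left(-2235589\right) 4004366 = -8952116581574$)
$\frac{-906581 + 4372619}{\left(V - 613188\right) \left(-1157602 - 445754\right) + E} = \frac{-906581 + 4372619}{\left(1425205 - 613188\right) \left(-1157602 - 445754\right) - 8952116581574} = \frac{3466038}{812017 \left(-1603356\right) - 8952116581574} = \frac{3466038}{-1301952329052 - 8952116581574} = \frac{3466038}{-10254068910626} = 3466038 \left(- \frac{1}{10254068910626}\right) = - \frac{1733019}{5127034455313}$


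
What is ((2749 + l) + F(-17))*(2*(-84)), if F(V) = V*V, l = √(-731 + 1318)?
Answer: -510384 - 168*√587 ≈ -5.1445e+5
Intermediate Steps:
l = √587 ≈ 24.228
F(V) = V²
((2749 + l) + F(-17))*(2*(-84)) = ((2749 + √587) + (-17)²)*(2*(-84)) = ((2749 + √587) + 289)*(-168) = (3038 + √587)*(-168) = -510384 - 168*√587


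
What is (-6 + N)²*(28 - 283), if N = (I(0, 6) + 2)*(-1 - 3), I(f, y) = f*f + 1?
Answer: -82620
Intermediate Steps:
I(f, y) = 1 + f² (I(f, y) = f² + 1 = 1 + f²)
N = -12 (N = ((1 + 0²) + 2)*(-1 - 3) = ((1 + 0) + 2)*(-4) = (1 + 2)*(-4) = 3*(-4) = -12)
(-6 + N)²*(28 - 283) = (-6 - 12)²*(28 - 283) = (-18)²*(-255) = 324*(-255) = -82620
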